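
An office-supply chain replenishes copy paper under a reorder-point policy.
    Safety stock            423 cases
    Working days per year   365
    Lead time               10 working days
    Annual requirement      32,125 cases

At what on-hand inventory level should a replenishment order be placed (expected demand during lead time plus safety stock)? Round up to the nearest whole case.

Daily demand d = 32,125 / 365 = 88.014 cases/day
Demand during lead time = 88.014 × 10 = 880.14
Reorder point = 880.14 + 423 = 1,303.14 → round up

1,304 cases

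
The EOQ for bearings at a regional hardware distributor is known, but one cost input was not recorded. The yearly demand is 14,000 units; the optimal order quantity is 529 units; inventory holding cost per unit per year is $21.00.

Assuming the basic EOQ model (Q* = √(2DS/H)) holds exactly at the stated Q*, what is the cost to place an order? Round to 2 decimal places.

$209.88

Since Q* = (2DS/H)^½, squaring gives Q*²·H = 2DS.
S = Q²H / (2D) = 529² × 21 / (2 × 14,000) = 209.8808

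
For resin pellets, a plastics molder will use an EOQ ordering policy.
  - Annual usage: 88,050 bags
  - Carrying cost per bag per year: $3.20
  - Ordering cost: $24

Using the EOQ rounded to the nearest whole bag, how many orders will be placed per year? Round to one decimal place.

2DS/H = 2·88,050·24/3.2 = 1,320,750.00
EOQ = √1,320,750.00 ≈ 1,149.24 → Q = 1,149
N = D/Q = 88,050/1,149 ≈ 76.632 orders/yr

76.6 orders per year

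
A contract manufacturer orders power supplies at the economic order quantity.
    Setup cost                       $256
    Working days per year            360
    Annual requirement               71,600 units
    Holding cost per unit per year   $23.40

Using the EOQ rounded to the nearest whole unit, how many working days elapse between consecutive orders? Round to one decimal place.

Q* = √(2·D·S / H) = √(2·71,600·256 / 23.4) = √1,566,632.5 ≈ 1,251.65 → Q = 1,252 units
Days between orders = 360 / (D/Q) = 360 / 57.188 ≈ 6.295

6.3 days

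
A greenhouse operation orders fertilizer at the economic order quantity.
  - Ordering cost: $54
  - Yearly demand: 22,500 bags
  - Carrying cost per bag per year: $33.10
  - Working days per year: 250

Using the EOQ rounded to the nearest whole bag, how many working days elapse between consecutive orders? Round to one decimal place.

3.0 days

EOQ = √(2DS/H) = √(2 × 22,500 × 54 / 33.1)
    = √(73,413.90) ≈ 270.95 → Q = 271 bags
Cycle time = (working days × Q)/D = (250 × 271) / 22,500 = 3.011 days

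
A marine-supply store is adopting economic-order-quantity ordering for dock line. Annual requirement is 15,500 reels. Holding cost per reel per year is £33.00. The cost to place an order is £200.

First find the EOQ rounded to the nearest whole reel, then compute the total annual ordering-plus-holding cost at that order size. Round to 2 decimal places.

EOQ = √(2DS/H) = √(2 × 15,500 × 200 / 33)
    = √(187,878.79) ≈ 433.45 → Q = 433 reels
Annual ordering cost = (D/Q)·S = (15,500/433) × 200 = £7,159.35
Annual holding cost  = (Q/2)·H = (433/2) × 33 = £7,144.50
Total = £7,159.35 + £7,144.50 = £14,303.85

£14,303.85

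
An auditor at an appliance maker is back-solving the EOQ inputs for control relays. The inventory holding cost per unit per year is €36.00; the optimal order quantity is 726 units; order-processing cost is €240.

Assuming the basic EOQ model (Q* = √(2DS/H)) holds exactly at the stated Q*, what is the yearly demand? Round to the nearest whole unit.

39,531 units per year

Since Q* = (2DS/H)^½, squaring gives Q*²·H = 2DS.
D = Q²H / (2S) = 726² × 36 / (2 × 240) = 39,530.70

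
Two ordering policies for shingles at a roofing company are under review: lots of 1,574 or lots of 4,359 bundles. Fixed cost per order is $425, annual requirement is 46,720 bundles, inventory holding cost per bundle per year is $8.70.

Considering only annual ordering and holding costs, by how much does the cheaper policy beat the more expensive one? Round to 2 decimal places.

$4,054.93

Annual cost at Q: ordering D·S/Q plus holding Q·H/2.
TC(1,574) = (46,720/1,574)×425 + (1,574/2)×8.7 = $19,461.89
TC(4,359) = (46,720/4,359)×425 + (4,359/2)×8.7 = $23,516.82
|ΔTC| = |$19,461.89 − $23,516.82| = $4,054.93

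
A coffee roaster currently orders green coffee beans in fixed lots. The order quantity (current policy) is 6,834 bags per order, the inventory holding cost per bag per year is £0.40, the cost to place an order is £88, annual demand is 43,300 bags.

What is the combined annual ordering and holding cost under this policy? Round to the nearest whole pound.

£1,924

Orders/yr = 43,300/6,834 = 6.336; ordering cost = 6.336 × £88 = £557.57
Average inventory = 6,834/2 = 3417; holding cost = 3417 × £0.4 = £1,366.80
Total = £557.57 + £1,366.80 = £1,924.37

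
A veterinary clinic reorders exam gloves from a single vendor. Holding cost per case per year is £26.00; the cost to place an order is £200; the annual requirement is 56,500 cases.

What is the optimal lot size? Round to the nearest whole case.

EOQ = √(2DS/H) = √(2 × 56,500 × 200 / 26)
    = √(869,230.77) ≈ 932.33

932 cases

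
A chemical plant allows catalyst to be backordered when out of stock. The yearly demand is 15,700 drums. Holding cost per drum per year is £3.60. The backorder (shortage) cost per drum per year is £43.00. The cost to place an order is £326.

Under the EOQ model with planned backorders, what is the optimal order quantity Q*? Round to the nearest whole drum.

1,755 drums

Q* = √(2DS/H) · √((H + b)/b)
   = √(2 × 15,700 × 326 / 3.6) · √((3.6 + 43) / 43)
   = 1,686.252 × 1.0410 ≈ 1,755.42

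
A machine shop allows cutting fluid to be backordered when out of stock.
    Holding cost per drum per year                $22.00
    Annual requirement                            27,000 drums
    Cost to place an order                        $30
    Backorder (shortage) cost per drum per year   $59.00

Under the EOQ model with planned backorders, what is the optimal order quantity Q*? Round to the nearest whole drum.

Q* = √(2DS/H) · √((H + b)/b)
   = √(2 × 27,000 × 30 / 22) · √((22 + 59) / 59)
   = 271.360 × 1.1717 ≈ 317.95

318 drums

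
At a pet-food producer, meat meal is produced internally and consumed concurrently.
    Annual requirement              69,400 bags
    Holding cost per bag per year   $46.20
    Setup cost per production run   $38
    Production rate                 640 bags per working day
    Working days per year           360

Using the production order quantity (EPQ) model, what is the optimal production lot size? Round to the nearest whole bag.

404 bags

Daily demand d = 69,400/360 = 192.778; p = 640; 1 − d/p = 0.69878
EPQ = √(2DS / (H(1 − d/p)))
    = √(2 × 69,400 × 38 / (46.2 × 0.69878)) ≈ 404.20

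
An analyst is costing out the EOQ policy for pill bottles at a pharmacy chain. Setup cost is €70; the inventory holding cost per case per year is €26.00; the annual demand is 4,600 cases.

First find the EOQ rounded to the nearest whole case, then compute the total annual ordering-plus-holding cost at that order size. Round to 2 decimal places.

€4,091.96

Optimal lot size Q* = (2 × 4,600 × €70 / €26)^½ ≈ 157.38 → Q = 157 cases
Orders/yr = 4,600/157 = 29.299; ordering cost = 29.299 × €70 = €2,050.96
Average inventory = 157/2 = 78.5; holding cost = 78.5 × €26 = €2,041.00
Total = €2,050.96 + €2,041.00 = €4,091.96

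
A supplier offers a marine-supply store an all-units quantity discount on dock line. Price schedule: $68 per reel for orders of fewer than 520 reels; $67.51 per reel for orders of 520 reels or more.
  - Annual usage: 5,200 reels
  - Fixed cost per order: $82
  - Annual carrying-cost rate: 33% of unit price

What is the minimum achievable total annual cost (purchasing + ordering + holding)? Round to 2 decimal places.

$357,664.36

H₁ = 33%×$68 = $22.4400;  H₂ = 33%×$67.51 = $22.2783
EOQ₁ = √(2×5,200×82/22.4400) = 194.95  (< 520, feasible at tier 1)
EOQ₂ = √(2×5,200×82/22.2783) = 195.65  (< 520 → use Q = 520 at tier-2 price)
TC(tier 1 (EOQ₁), Q≈194.9) = $357,974.57
TC(tier 2, Q≈520.0) = $357,664.36
Minimum at tier 2: $357,664.36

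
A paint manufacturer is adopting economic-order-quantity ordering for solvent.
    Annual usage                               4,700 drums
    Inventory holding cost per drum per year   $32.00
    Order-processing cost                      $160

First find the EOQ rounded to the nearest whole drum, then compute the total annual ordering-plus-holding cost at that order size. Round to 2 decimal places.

$6,937.44

2DS/H = 2·4,700·160/32 = 47,000.00
EOQ = √47,000.00 ≈ 216.79 → Q = 217 drums
Annual ordering cost = (D/Q)·S = (4,700/217) × 160 = $3,465.44
Annual holding cost  = (Q/2)·H = (217/2) × 32 = $3,472.00
Total = $3,465.44 + $3,472.00 = $6,937.44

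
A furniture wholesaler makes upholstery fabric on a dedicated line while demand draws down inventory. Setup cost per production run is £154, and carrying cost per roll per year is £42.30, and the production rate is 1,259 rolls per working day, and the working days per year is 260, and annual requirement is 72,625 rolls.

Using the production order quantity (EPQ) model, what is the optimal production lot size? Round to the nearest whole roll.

d = 72,625/260 = 279.3269 rolls/day;  effective holding cost H(1 − d/p) = 42.3·(1 − 279.3269/1259) = 32.91515
Q* = √(2DS / H_eff) = √(2·72,625·154 / 32.91515) ≈ 824.37

824 rolls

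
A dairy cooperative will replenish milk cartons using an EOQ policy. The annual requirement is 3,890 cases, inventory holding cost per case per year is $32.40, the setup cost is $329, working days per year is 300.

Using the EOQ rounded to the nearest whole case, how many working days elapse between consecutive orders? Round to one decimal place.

21.7 days

EOQ = √(2DS/H) = √(2 × 3,890 × 329 / 32.4)
    = √(79,000.62) ≈ 281.07 → Q = 281 cases
Cycle time = (working days × Q)/D = (300 × 281) / 3,890 = 21.671 days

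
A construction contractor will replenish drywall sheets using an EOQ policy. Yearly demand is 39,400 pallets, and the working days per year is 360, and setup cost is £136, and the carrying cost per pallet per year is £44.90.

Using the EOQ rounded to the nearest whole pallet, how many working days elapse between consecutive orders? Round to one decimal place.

Optimal lot size Q* = (2 × 39,400 × £136 / £44.9)^½ ≈ 488.55 → Q = 489 pallets
Days between orders = 360 / (D/Q) = 360 / 80.573 ≈ 4.468

4.5 days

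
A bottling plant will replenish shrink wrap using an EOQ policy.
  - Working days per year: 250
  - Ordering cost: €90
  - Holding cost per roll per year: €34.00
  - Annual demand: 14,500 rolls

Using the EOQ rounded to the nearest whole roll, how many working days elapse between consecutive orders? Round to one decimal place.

4.8 days

2DS/H = 2·14,500·90/34 = 76,764.71
EOQ = √76,764.71 ≈ 277.06 → Q = 277 rolls
T = Q/D × 250 days = 277/14,500 × 250 = 4.776 days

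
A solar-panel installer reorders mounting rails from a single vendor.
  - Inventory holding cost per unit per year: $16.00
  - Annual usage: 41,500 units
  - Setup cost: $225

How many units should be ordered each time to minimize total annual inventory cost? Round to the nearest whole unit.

Q* = √(2·D·S / H) = √(2·41,500·225 / 16) = √1,167,187.5 ≈ 1,080.36

1,080 units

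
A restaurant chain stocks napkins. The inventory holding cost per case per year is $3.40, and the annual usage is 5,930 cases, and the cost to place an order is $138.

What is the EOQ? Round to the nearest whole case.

2DS/H = 2·5,930·138/3.4 = 481,376.47
EOQ = √481,376.47 ≈ 693.81

694 cases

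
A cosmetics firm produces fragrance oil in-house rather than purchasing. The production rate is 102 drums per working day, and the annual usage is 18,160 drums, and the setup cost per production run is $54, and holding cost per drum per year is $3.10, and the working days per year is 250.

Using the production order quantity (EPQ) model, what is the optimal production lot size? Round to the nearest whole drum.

1,483 drums

Daily demand d = 18,160/250 = 72.640; p = 102; 1 − d/p = 0.28784
EPQ = √(2DS / (H(1 − d/p)))
    = √(2 × 18,160 × 54 / (3.1 × 0.28784)) ≈ 1,482.56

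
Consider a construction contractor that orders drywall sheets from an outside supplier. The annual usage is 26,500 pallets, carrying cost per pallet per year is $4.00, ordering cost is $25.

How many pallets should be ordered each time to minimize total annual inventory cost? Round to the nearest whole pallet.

576 pallets

Optimal lot size Q* = (2 × 26,500 × $25 / $4)^½ ≈ 575.54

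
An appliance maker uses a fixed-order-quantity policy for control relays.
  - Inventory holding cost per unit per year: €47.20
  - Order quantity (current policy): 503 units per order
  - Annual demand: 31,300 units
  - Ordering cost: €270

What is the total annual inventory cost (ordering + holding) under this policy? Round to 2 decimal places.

€28,671.99

Ordering: D/Q × S = 31,300/503 × €270 = €16,801.19
Holding:  Q/2 × H = 503/2 × €47.2 = €11,870.80
Total = €16,801.19 + €11,870.80 = €28,671.99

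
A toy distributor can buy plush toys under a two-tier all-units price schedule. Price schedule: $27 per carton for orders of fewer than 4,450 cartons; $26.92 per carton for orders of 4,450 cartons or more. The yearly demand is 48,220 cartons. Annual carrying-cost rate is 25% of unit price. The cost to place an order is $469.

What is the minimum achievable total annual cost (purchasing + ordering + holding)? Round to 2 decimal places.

$1,318,138.71

H₁ = 25%×$27 = $6.7500;  H₂ = 25%×$26.92 = $6.7300
EOQ₁ = √(2×48,220×469/6.7500) = 2,588.59  (< 4,450, feasible at tier 1)
EOQ₂ = √(2×48,220×469/6.7300) = 2,592.43  (< 4,450 → use Q = 4,450 at tier-2 price)
TC(tier 1 (EOQ₁), Q≈2,588.6) = $1,319,412.98
TC(tier 2, Q≈4,450.0) = $1,318,138.71
Minimum at tier 2: $1,318,138.71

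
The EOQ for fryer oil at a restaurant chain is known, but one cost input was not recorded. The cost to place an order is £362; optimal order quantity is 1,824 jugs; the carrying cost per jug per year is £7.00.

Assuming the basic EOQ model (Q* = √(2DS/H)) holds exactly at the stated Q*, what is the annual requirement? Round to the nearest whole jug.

EOQ relation: Q² = 2DS/H, so rearrange for the unknown.
D = Q²H / (2S) = 1,824² × 7 / (2 × 362) = 32,166.90

32,167 jugs per year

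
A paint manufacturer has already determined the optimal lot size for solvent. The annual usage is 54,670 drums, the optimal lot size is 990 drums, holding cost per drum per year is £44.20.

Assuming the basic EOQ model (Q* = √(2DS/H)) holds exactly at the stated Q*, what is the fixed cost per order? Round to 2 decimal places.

£396.20

From Q* = √(2DS/H) ⇒ Q*² = 2DS/H.
S = Q²H / (2D) = 990² × 44.2 / (2 × 54,670) = 396.1992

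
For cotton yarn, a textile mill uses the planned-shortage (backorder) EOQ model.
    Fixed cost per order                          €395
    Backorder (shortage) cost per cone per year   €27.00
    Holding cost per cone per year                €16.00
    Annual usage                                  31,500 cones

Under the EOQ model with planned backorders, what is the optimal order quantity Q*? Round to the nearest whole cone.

1,574 cones

Q* = √(2DS/H) · √((H + b)/b)
   = √(2 × 31,500 × 395 / 16) · √((16 + 27) / 27)
   = 1,247.122 × 1.2620 ≈ 1,573.84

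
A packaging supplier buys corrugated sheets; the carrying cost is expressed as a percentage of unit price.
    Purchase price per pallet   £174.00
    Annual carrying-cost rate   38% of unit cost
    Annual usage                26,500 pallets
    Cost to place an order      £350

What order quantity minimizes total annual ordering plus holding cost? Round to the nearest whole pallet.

530 pallets

H = i·C = 0.38 × £174 = £66.1200 per pallet-year
2DS/H = 2·26,500·350/66.12 = 280,550.51
EOQ = √280,550.51 ≈ 529.67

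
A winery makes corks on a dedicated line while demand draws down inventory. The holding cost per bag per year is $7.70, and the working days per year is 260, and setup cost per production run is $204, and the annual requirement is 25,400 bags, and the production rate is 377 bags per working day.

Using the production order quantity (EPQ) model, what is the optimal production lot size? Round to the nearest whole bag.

Daily demand d = 25,400/260 = 97.692; p = 377; 1 − d/p = 0.74087
EPQ = √(2DS / (H(1 − d/p)))
    = √(2 × 25,400 × 204 / (7.7 × 0.74087)) ≈ 1,347.82

1,348 bags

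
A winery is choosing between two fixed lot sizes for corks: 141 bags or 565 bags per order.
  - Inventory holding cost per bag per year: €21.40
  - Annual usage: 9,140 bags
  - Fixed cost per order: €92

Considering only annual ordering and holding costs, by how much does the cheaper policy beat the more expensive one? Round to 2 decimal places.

For each Q, cost = (D/Q)·S + (Q/2)·H.
TC(141) = (9,140/141)×92 + (141/2)×21.4 = €7,472.39
TC(565) = (9,140/565)×92 + (565/2)×21.4 = €7,533.78
|ΔTC| = |€7,472.39 − €7,533.78| = €61.40

€61.40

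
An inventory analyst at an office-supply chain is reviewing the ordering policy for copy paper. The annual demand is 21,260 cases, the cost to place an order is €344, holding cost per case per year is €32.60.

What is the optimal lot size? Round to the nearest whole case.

EOQ = √(2DS/H) = √(2 × 21,260 × 344 / 32.6)
    = √(448,677.30) ≈ 669.83

670 cases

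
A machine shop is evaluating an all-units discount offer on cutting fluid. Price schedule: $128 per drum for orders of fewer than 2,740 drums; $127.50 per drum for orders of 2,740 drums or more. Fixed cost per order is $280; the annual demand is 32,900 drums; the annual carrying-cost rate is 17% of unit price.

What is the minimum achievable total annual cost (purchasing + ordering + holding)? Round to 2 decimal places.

H₁ = 17%×$128 = $21.7600;  H₂ = 17%×$127.50 = $21.6750
EOQ₁ = √(2×32,900×280/21.7600) = 920.16  (< 2,740, feasible at tier 1)
EOQ₂ = √(2×32,900×280/21.6750) = 921.96  (< 2,740 → use Q = 2,740 at tier-2 price)
TC(tier 1 (EOQ₁), Q≈920.2) = $4,231,222.64
TC(tier 2, Q≈2,740.0) = $4,227,806.79
Minimum at tier 2: $4,227,806.79

$4,227,806.79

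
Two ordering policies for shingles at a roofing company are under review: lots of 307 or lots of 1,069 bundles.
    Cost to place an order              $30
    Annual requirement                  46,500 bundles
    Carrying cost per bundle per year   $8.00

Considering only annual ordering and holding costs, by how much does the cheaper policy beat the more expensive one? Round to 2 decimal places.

$191.02

For each Q, cost = (D/Q)·S + (Q/2)·H.
TC(307) = (46,500/307)×30 + (307/2)×8 = $5,771.97
TC(1,069) = (46,500/1,069)×30 + (1,069/2)×8 = $5,580.96
|ΔTC| = |$5,771.97 − $5,580.96| = $191.02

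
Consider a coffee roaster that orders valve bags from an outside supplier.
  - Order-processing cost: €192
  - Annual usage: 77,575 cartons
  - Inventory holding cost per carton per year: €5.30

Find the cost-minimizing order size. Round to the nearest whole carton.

2,371 cartons

Optimal lot size Q* = (2 × 77,575 × €192 / €5.3)^½ ≈ 2,370.77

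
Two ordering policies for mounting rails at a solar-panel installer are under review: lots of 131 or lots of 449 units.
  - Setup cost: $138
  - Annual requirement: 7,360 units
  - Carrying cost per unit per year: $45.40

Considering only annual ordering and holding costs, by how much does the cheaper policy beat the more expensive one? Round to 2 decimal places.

TC(Q) = (D/Q)S + (Q/2)H
TC(131) = (7,360/131)×138 + (131/2)×45.4 = $10,726.98
TC(449) = (7,360/449)×138 + (449/2)×45.4 = $12,454.39
|ΔTC| = |$10,726.98 − $12,454.39| = $1,727.41

$1,727.41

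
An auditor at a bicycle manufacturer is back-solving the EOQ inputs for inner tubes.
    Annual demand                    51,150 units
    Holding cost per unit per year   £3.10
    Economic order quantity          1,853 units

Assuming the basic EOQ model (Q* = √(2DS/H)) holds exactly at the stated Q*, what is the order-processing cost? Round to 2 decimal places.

£104.05

Since Q* = (2DS/H)^½, squaring gives Q*²·H = 2DS.
S = Q²H / (2D) = 1,853² × 3.1 / (2 × 51,150) = 104.0488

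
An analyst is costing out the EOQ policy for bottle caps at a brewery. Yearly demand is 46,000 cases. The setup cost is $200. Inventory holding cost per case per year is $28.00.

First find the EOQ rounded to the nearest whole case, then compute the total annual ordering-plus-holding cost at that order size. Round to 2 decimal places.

$22,698.02

2DS/H = 2·46,000·200/28 = 657,142.86
EOQ = √657,142.86 ≈ 810.64 → Q = 811 cases
Annual ordering cost = (D/Q)·S = (46,000/811) × 200 = $11,344.02
Annual holding cost  = (Q/2)·H = (811/2) × 28 = $11,354.00
Total = $11,344.02 + $11,354.00 = $22,698.02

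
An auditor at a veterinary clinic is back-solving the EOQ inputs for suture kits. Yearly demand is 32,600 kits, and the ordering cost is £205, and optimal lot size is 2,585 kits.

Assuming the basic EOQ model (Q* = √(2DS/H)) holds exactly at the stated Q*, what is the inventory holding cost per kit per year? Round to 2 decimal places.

EOQ relation: Q² = 2DS/H, so rearrange for the unknown.
H = 2DS / Q² = 2 × 32,600 × 205 / 2,585² = 2.0002

£2.00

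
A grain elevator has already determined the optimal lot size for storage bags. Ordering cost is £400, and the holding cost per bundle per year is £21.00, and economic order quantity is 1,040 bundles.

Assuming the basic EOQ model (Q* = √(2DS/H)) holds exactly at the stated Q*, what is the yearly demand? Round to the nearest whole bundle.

28,392 bundles per year

Since Q* = (2DS/H)^½, squaring gives Q*²·H = 2DS.
D = Q²H / (2S) = 1,040² × 21 / (2 × 400) = 28,392.00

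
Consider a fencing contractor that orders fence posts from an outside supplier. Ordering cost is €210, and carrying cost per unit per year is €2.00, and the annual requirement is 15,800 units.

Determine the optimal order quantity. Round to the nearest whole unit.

1,822 units

2DS/H = 2·15,800·210/2 = 3,318,000.00
EOQ = √3,318,000.00 ≈ 1,821.54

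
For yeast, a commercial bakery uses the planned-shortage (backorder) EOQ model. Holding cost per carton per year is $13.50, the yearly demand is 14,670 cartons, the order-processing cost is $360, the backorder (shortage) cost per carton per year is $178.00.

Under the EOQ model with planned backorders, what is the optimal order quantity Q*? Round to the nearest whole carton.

917 cartons

Q* = √(2DS/H) · √((H + b)/b)
   = √(2 × 14,670 × 360 / 13.5) · √((13.5 + 178) / 178)
   = 884.534 × 1.0372 ≈ 917.46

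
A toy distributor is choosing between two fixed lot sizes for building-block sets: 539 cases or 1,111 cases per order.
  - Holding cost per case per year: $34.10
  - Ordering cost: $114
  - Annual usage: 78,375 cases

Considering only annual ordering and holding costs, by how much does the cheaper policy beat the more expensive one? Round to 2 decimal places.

$1,218.15

For each Q, cost = (D/Q)·S + (Q/2)·H.
TC(539) = (78,375/539)×114 + (539/2)×34.1 = $25,766.48
TC(1,111) = (78,375/1,111)×114 + (1,111/2)×34.1 = $26,984.63
|ΔTC| = |$25,766.48 − $26,984.63| = $1,218.15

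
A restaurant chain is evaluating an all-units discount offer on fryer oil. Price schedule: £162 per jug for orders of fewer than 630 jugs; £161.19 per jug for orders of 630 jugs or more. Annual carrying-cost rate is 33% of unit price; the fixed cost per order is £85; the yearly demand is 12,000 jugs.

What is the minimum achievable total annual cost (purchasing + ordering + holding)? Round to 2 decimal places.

H₁ = 33%×£162 = £53.4600;  H₂ = 33%×£161.19 = £53.1927
EOQ₁ = √(2×12,000×85/53.4600) = 195.34  (< 630, feasible at tier 1)
EOQ₂ = √(2×12,000×85/53.1927) = 195.83  (< 630 → use Q = 630 at tier-2 price)
TC(tier 1 (EOQ₁), Q≈195.3) = £1,954,443.10
TC(tier 2, Q≈630.0) = £1,952,654.75
Minimum at tier 2: £1,952,654.75

£1,952,654.75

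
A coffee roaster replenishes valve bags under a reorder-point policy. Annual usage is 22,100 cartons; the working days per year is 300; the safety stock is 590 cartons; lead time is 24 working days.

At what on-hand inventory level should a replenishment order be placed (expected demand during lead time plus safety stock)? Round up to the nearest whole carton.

Daily demand d = 22,100 / 300 = 73.667 cartons/day
Demand during lead time = 73.667 × 24 = 1,768.00
Reorder point = 1,768.00 + 590 = 2,358.00 → round up

2,358 cartons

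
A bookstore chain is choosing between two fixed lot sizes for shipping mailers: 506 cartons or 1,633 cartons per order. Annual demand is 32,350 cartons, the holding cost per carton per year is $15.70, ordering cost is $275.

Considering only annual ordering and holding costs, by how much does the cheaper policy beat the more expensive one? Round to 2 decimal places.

$3,286.78

For each Q, cost = (D/Q)·S + (Q/2)·H.
TC(506) = (32,350/506)×275 + (506/2)×15.7 = $21,553.62
TC(1,633) = (32,350/1,633)×275 + (1,633/2)×15.7 = $18,266.85
Lots of 1,633 are cheaper by $3,286.78.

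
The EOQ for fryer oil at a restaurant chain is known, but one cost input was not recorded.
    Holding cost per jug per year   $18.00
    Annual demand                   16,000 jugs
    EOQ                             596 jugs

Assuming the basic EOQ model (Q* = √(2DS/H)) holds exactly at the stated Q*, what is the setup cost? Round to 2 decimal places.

$199.81

Since Q* = (2DS/H)^½, squaring gives Q*²·H = 2DS.
S = Q²H / (2D) = 596² × 18 / (2 × 16,000) = 199.8090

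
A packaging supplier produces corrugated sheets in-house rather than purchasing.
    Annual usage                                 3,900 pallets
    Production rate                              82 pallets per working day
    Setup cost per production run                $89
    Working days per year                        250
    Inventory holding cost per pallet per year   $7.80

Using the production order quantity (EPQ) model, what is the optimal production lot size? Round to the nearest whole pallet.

332 pallets

Daily demand d = 3,900/250 = 15.600; p = 82; 1 − d/p = 0.80976
EPQ = √(2DS / (H(1 − d/p)))
    = √(2 × 3,900 × 89 / (7.8 × 0.80976)) ≈ 331.53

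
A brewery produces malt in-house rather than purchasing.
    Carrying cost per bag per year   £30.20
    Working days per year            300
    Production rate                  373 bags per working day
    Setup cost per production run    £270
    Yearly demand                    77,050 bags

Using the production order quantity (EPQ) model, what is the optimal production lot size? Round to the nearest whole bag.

2,103 bags

d = 77,050/300 = 256.8333 bags/day;  effective holding cost H(1 − d/p) = 30.2·(1 − 256.8333/373) = 9.40545
Q* = √(2DS / H_eff) = √(2·77,050·270 / 9.40545) ≈ 2,103.26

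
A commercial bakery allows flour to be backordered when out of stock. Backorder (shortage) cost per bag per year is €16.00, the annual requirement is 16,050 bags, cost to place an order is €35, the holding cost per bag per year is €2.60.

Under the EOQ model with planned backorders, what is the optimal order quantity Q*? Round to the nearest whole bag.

709 bags

Q* = √(2DS/H) · √((H + b)/b)
   = √(2 × 16,050 × 35 / 2.6) · √((2.6 + 16) / 16)
   = 657.355 × 1.0782 ≈ 708.76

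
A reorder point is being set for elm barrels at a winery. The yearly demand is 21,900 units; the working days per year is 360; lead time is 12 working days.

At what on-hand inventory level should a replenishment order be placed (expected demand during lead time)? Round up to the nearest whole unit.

730 units

Daily demand d = 21,900 / 360 = 60.833 units/day
Demand during lead time = 60.833 × 12 = 730.00
Reorder point = 730.00 → round up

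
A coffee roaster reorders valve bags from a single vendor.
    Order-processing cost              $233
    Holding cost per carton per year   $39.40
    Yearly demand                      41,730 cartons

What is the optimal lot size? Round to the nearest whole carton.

703 cartons

EOQ = √(2DS/H) = √(2 × 41,730 × 233 / 39.4)
    = √(493,557.87) ≈ 702.54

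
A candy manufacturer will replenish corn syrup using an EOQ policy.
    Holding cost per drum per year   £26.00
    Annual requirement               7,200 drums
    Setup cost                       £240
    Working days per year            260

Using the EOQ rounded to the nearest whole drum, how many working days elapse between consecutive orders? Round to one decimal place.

Optimal lot size Q* = (2 × 7,200 × £240 / £26)^½ ≈ 364.59 → Q = 365 drums
Cycle time = (working days × Q)/D = (260 × 365) / 7,200 = 13.181 days

13.2 days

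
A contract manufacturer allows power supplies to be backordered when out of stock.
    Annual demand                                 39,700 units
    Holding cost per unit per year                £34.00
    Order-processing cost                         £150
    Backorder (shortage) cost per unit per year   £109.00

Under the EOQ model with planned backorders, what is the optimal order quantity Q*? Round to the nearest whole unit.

Q* = √(2DS/H) · √((H + b)/b)
   = √(2 × 39,700 × 150 / 34) · √((34 + 109) / 109)
   = 591.857 × 1.1454 ≈ 677.91

678 units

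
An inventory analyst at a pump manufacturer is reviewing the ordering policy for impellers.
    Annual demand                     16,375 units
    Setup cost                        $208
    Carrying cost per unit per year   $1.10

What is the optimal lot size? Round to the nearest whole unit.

2,489 units

Optimal lot size Q* = (2 × 16,375 × $208 / $1.1)^½ ≈ 2,488.52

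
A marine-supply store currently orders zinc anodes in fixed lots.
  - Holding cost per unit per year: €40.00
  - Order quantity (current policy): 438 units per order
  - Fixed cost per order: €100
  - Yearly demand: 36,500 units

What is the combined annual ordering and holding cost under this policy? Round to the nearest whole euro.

Ordering: D/Q × S = 36,500/438 × €100 = €8,333.33
Holding:  Q/2 × H = 438/2 × €40 = €8,760.00
Total = €8,333.33 + €8,760.00 = €17,093.33

€17,093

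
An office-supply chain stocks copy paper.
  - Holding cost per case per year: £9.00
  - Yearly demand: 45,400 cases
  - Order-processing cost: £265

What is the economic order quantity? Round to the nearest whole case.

1,635 cases

EOQ = √(2DS/H) = √(2 × 45,400 × 265 / 9)
    = √(2,673,555.56) ≈ 1,635.10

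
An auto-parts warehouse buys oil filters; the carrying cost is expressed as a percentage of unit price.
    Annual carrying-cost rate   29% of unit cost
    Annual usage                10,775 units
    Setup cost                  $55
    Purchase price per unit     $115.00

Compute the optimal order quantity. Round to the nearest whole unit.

H = i·C = 0.29 × $115 = $33.3500 per unit-year
2DS/H = 2·10,775·55/33.35 = 35,539.73
EOQ = √35,539.73 ≈ 188.52

189 units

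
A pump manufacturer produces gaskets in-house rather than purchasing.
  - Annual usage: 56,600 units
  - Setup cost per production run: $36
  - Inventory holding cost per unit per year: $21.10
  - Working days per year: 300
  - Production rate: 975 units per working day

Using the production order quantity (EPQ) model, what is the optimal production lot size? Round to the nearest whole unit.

489 units

Daily demand d = 56,600/300 = 188.667; p = 975; 1 − d/p = 0.80650
EPQ = √(2DS / (H(1 − d/p)))
    = √(2 × 56,600 × 36 / (21.1 × 0.80650)) ≈ 489.36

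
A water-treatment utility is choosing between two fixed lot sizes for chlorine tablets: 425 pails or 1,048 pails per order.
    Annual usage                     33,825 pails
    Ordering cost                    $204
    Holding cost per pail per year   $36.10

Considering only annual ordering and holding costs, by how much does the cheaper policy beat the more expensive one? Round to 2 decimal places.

$1,593.41

For each Q, cost = (D/Q)·S + (Q/2)·H.
TC(425) = (33,825/425)×204 + (425/2)×36.1 = $23,907.25
TC(1,048) = (33,825/1,048)×204 + (1,048/2)×36.1 = $25,500.66
Cheaper: Q = 425.  Difference = $1,593.41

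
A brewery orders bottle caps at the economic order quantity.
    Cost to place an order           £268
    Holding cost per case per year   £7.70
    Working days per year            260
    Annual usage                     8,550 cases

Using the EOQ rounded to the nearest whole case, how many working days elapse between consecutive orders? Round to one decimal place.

Optimal lot size Q* = (2 × 8,550 × £268 / £7.7)^½ ≈ 771.47 → Q = 771 cases
T = Q/D × 260 days = 771/8,550 × 260 = 23.446 days

23.4 days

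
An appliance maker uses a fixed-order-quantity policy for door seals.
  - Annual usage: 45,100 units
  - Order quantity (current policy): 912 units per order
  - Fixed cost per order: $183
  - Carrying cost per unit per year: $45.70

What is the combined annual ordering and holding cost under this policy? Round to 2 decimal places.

Orders/yr = 45,100/912 = 49.452; ordering cost = 49.452 × $183 = $9,049.67
Average inventory = 912/2 = 456; holding cost = 456 × $45.7 = $20,839.20
Total = $9,049.67 + $20,839.20 = $29,888.87

$29,888.87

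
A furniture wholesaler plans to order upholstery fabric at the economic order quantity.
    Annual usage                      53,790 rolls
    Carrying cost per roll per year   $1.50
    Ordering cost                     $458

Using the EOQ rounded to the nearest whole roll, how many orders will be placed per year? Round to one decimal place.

9.4 orders per year

EOQ = √(2DS/H) = √(2 × 53,790 × 458 / 1.5)
    = √(32,847,760.00) ≈ 5,731.30 → Q = 5,731
Orders per year = D/Q = 53,790 / 5,731 = 9.386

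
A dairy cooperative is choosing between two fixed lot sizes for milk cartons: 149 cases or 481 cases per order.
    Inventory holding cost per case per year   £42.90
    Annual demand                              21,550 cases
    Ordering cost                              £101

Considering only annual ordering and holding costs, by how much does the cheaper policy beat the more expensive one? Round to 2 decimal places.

£2,961.27

TC(Q) = (D/Q)S + (Q/2)H
TC(149) = (21,550/149)×101 + (149/2)×42.9 = £17,803.77
TC(481) = (21,550/481)×101 + (481/2)×42.9 = £14,842.50
|ΔTC| = |£17,803.77 − £14,842.50| = £2,961.27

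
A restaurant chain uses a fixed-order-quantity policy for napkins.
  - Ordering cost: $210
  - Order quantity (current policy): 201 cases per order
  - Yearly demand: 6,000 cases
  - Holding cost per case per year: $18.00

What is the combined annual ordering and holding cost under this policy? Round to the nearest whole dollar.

Orders/yr = 6,000/201 = 29.851; ordering cost = 29.851 × $210 = $6,268.66
Average inventory = 201/2 = 100.5; holding cost = 100.5 × $18 = $1,809.00
Total = $6,268.66 + $1,809.00 = $8,077.66

$8,078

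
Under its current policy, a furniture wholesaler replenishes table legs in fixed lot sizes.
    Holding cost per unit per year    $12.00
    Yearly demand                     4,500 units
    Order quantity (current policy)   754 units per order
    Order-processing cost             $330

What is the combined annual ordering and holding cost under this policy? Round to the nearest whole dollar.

Orders/yr = 4,500/754 = 5.968; ordering cost = 5.968 × $330 = $1,969.50
Average inventory = 754/2 = 377; holding cost = 377 × $12 = $4,524.00
Total = $1,969.50 + $4,524.00 = $6,493.50

$6,493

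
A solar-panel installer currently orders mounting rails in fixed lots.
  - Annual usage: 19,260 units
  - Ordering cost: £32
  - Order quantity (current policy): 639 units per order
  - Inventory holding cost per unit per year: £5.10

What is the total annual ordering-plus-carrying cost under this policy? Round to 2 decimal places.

£2,593.96

Orders/yr = 19,260/639 = 30.141; ordering cost = 30.141 × £32 = £964.51
Average inventory = 639/2 = 319.5; holding cost = 319.5 × £5.1 = £1,629.45
Total = £964.51 + £1,629.45 = £2,593.96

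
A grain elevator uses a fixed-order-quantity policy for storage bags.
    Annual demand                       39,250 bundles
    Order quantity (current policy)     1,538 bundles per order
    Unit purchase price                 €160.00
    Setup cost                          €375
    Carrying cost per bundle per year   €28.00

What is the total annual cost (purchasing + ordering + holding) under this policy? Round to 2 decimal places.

Ordering: D/Q × S = 39,250/1,538 × €375 = €9,570.06
Holding:  Q/2 × H = 1,538/2 × €28 = €21,532.00
Purchase cost = D·C = 39,250 × 160 = €6,280,000.00
Total = €9,570.06 + €21,532.00 + €6,280,000.00 = €6,311,102.06

€6,311,102.06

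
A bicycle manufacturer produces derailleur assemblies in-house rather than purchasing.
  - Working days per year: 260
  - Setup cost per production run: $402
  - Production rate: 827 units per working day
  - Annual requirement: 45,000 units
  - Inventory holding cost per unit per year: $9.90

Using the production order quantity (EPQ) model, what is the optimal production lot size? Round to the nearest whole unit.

Daily demand d = 45,000/260 = 173.077; p = 827; 1 − d/p = 0.79072
EPQ = √(2DS / (H(1 − d/p)))
    = √(2 × 45,000 × 402 / (9.9 × 0.79072)) ≈ 2,149.84

2,150 units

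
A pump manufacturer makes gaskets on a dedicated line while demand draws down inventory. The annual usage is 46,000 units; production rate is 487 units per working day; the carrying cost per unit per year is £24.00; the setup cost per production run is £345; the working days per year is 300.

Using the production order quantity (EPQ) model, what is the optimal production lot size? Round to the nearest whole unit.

1,389 units

d = 46,000/300 = 153.3333 units/day;  effective holding cost H(1 − d/p) = 24·(1 − 153.3333/487) = 16.44353
Q* = √(2DS / H_eff) = √(2·46,000·345 / 16.44353) ≈ 1,389.33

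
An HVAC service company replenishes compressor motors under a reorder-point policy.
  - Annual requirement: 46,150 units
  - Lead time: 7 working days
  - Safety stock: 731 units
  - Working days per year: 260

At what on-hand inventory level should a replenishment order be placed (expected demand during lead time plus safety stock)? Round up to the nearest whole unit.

1,974 units

Daily demand d = 46,150 / 260 = 177.500 units/day
Demand during lead time = 177.500 × 7 = 1,242.50
Reorder point = 1,242.50 + 731 = 1,973.50 → round up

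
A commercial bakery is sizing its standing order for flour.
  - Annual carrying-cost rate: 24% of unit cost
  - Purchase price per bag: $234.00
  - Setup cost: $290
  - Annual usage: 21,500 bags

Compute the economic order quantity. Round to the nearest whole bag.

Carrying cost H = $234 × 24% = $56.1600/bag/yr
2DS/H = 2·21,500·290/56.16 = 222,044.16
EOQ = √222,044.16 ≈ 471.22

471 bags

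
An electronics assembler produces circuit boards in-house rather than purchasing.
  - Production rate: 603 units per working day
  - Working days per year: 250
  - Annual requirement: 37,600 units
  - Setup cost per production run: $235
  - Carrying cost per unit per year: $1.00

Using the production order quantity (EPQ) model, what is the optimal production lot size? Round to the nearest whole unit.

4,852 units

d = 37,600/250 = 150.4000 units/day;  effective holding cost H(1 − d/p) = 1·(1 − 150.4000/603) = 0.75058
Q* = √(2DS / H_eff) = √(2·37,600·235 / 0.75058) ≈ 4,852.26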